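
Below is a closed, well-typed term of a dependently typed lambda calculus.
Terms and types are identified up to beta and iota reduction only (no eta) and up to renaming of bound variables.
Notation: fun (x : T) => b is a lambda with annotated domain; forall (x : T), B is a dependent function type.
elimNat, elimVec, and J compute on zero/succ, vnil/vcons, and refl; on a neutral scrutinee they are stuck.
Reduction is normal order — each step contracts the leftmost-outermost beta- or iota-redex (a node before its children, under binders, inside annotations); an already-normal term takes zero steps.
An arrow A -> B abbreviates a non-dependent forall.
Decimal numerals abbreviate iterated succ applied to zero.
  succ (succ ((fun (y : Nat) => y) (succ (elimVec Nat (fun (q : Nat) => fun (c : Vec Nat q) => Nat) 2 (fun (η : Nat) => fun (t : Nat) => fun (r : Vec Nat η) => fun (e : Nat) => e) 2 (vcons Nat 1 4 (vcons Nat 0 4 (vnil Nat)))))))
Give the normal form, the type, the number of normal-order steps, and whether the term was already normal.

reduced normal form:
  5
type:
  Nat
normal-order step count: 12
started in normal form: no
first redex: a beta-redex


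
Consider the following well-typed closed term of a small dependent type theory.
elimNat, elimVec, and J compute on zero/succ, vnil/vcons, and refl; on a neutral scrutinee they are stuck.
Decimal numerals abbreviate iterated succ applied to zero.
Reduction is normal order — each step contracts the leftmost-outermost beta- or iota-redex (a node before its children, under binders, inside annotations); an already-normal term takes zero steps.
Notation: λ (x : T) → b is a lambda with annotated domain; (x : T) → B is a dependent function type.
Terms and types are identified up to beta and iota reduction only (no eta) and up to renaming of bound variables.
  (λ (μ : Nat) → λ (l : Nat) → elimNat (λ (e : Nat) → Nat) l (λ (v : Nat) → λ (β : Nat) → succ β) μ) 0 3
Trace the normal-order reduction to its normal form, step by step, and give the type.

normal-order reduction sequence:
  (λ (μ : Nat) → λ (l : Nat) → elimNat (λ (e : Nat) → Nat) l (λ (v : Nat) → λ (β : Nat) → succ β) μ) 0 3
  ~> (λ (μ : Nat) → elimNat (λ (l : Nat) → Nat) μ (λ (e : Nat) → λ (v : Nat) → succ v) 0) 3
  ~> elimNat (λ (μ : Nat) → Nat) 3 (λ (l : Nat) → λ (e : Nat) → succ e) 0
  ~> 3
inferred type:
  Nat


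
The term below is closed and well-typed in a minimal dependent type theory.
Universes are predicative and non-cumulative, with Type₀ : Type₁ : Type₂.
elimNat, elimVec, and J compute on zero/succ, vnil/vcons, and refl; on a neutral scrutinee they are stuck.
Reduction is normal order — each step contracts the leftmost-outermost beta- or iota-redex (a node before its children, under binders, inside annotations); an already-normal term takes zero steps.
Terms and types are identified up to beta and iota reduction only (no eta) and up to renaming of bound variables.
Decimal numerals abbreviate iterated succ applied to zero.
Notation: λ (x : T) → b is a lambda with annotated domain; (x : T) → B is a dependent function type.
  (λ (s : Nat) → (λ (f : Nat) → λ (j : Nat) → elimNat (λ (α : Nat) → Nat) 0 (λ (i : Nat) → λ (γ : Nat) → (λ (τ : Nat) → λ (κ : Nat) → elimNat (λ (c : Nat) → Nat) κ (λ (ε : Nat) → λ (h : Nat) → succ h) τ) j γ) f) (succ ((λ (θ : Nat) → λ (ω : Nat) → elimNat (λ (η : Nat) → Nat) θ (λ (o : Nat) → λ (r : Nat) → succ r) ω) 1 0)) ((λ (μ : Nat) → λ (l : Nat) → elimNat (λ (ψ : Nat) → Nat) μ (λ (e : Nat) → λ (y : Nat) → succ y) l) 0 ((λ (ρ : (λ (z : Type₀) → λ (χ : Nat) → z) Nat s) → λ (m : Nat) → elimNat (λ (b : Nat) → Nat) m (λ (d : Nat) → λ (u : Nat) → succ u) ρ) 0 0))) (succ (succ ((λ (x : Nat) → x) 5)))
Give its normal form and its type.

reduced normal form:
  0
the term's type:
  Nat
observation: the term reaches its normal form after 31 normal-order steps.


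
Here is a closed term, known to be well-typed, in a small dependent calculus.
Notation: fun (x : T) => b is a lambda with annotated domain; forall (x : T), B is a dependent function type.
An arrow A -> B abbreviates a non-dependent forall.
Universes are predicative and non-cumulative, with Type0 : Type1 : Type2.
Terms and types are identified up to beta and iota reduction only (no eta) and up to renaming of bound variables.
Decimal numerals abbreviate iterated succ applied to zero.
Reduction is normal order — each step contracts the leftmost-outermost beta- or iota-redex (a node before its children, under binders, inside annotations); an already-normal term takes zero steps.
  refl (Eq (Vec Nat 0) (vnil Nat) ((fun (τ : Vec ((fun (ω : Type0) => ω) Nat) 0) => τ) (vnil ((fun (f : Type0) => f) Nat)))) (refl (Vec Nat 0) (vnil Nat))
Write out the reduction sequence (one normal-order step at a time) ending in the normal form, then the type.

normal-order reduction:
  refl (Eq (Vec Nat 0) (vnil Nat) ((fun (τ : Vec ((fun (ω : Type0) => ω) Nat) 0) => τ) (vnil ((fun (f : Type0) => f) Nat)))) (refl (Vec Nat 0) (vnil Nat))
  ~> refl (Eq (Vec Nat 0) (vnil Nat) (vnil ((fun (τ : Type0) => τ) Nat))) (refl (Vec Nat 0) (vnil Nat))
  ~> refl (Eq (Vec Nat 0) (vnil Nat) (vnil Nat)) (refl (Vec Nat 0) (vnil Nat))
type:
  Eq (Eq (Vec Nat 0) (vnil Nat) (vnil Nat)) (refl (Vec Nat 0) (vnil Nat)) (refl (Vec Nat 0) (vnil Nat))


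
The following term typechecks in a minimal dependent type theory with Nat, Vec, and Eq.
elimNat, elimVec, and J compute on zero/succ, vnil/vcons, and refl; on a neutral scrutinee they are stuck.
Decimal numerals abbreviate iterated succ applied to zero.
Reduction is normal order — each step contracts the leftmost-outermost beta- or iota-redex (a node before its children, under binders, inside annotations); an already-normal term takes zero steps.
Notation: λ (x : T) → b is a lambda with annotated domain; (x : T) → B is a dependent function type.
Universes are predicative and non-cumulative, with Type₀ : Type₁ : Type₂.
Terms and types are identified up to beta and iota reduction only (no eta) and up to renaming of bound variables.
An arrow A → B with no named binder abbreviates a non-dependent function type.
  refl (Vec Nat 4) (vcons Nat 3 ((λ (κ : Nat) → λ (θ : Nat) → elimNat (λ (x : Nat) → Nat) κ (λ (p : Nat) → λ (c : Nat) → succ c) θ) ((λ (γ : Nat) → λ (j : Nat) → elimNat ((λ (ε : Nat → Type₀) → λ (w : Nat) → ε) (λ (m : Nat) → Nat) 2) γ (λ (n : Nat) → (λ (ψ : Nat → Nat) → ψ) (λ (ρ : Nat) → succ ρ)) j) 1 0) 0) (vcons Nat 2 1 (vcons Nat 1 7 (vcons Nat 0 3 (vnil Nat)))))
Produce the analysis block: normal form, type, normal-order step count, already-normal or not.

normal form:
  refl (Vec Nat 4) (vcons Nat 3 1 (vcons Nat 2 1 (vcons Nat 1 7 (vcons Nat 0 3 (vnil Nat)))))
inferred type:
  Eq (Vec Nat 4) (vcons Nat 3 1 (vcons Nat 2 1 (vcons Nat 1 7 (vcons Nat 0 3 (vnil Nat))))) (vcons Nat 3 1 (vcons Nat 2 1 (vcons Nat 1 7 (vcons Nat 0 3 (vnil Nat)))))
reduction steps (normal order): 6
already normal: no
first redex: a beta-redex


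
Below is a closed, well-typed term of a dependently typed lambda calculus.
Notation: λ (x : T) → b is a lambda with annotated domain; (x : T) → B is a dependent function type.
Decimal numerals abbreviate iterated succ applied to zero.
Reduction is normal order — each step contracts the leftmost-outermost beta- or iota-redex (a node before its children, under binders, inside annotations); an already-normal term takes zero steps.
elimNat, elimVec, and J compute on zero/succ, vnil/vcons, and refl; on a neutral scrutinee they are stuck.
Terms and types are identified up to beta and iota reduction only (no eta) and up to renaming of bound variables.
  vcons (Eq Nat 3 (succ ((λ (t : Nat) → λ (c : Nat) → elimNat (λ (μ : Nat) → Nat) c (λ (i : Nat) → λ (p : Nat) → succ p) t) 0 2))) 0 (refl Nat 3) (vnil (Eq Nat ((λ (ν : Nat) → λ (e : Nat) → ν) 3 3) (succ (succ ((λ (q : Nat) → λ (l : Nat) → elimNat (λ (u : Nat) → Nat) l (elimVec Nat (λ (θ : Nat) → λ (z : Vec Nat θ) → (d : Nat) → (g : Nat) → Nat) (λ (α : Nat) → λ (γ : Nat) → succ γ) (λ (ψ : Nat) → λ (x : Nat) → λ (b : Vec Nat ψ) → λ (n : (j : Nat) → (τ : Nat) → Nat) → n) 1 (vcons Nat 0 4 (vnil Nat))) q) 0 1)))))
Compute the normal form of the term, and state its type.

resulting normal form:
  vcons (Eq Nat 3 3) 0 (refl Nat 3) (vnil (Eq Nat 3 3))
type:
  Vec (Eq Nat 3 3) 1
observation: the term reaches its normal form after 8 normal-order steps.


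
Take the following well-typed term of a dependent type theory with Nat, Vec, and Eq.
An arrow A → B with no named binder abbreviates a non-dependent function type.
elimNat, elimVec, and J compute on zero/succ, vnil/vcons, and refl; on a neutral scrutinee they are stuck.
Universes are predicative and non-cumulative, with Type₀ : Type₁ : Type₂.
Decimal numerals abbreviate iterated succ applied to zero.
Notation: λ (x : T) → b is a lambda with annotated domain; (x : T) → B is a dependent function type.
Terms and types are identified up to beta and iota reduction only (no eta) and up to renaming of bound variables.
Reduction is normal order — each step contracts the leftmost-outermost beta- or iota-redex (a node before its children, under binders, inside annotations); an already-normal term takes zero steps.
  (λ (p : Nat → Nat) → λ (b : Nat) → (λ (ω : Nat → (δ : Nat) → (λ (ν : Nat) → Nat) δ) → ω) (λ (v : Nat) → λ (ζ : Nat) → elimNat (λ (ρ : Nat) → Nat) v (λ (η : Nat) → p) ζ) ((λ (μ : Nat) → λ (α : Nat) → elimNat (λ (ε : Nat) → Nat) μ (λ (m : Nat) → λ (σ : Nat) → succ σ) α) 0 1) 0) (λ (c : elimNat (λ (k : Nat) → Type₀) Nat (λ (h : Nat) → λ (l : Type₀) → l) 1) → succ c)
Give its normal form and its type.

normal form:
  λ (p : Nat) → 1
the term's type:
  Nat → Nat


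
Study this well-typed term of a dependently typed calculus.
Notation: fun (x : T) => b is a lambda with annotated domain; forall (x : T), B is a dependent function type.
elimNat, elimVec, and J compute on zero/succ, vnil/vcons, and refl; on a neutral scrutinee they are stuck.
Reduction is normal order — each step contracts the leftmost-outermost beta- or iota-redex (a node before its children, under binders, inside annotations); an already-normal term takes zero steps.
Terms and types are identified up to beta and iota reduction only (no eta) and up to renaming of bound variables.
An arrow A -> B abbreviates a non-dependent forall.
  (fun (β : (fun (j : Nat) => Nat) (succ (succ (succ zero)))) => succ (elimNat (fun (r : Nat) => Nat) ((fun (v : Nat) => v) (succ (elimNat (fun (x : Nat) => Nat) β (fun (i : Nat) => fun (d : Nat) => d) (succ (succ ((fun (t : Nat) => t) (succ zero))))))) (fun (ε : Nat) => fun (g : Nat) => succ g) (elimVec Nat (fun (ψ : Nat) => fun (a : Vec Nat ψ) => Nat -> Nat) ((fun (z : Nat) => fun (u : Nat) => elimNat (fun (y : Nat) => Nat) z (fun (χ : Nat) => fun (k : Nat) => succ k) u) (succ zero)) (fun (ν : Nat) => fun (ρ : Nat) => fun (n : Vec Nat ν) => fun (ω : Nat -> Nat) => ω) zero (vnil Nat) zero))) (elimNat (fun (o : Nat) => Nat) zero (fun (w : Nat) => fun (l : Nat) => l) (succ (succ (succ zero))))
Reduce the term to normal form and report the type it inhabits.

reduced normal form:
  succ (succ (succ zero))
inferred type:
  Nat
observation: contracting a beta-redex first, the term normalizes in 31 steps.


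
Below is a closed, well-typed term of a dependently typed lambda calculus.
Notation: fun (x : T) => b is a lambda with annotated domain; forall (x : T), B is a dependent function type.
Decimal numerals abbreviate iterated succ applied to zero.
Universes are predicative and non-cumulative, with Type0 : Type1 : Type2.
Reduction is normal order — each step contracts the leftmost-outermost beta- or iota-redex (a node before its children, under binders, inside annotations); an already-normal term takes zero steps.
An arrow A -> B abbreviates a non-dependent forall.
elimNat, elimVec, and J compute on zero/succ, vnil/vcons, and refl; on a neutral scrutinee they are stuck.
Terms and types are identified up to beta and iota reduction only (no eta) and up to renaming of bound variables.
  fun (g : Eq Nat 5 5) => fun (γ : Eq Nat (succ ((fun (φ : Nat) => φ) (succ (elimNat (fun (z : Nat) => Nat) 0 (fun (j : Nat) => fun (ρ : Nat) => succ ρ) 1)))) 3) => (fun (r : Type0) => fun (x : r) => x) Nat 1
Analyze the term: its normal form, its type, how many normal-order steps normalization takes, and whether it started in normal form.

resulting normal form:
  fun (g : Eq Nat 5 5) => fun (γ : Eq Nat 3 3) => 1
type:
  Eq Nat 5 5 -> Eq Nat 3 3 -> Nat
normal-order step count: 7
started in normal form: no
first contracted redex: a beta-redex


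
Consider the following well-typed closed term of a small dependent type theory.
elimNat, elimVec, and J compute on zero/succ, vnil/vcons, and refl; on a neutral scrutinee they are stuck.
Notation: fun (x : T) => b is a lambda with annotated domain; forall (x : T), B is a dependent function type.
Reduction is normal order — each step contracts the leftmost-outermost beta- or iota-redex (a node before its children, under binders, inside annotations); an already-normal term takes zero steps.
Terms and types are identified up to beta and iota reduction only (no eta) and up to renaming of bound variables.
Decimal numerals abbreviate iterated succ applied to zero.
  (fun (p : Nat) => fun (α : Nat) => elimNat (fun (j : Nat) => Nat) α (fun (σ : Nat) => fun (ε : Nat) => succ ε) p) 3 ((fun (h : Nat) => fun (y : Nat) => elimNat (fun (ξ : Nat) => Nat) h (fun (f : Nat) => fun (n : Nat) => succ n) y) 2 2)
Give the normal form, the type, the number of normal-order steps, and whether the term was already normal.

reduced normal form:
  7
the term's type:
  Nat
steps to reach normal form (normal order): 21
already normal: no
first redex: a beta-redex


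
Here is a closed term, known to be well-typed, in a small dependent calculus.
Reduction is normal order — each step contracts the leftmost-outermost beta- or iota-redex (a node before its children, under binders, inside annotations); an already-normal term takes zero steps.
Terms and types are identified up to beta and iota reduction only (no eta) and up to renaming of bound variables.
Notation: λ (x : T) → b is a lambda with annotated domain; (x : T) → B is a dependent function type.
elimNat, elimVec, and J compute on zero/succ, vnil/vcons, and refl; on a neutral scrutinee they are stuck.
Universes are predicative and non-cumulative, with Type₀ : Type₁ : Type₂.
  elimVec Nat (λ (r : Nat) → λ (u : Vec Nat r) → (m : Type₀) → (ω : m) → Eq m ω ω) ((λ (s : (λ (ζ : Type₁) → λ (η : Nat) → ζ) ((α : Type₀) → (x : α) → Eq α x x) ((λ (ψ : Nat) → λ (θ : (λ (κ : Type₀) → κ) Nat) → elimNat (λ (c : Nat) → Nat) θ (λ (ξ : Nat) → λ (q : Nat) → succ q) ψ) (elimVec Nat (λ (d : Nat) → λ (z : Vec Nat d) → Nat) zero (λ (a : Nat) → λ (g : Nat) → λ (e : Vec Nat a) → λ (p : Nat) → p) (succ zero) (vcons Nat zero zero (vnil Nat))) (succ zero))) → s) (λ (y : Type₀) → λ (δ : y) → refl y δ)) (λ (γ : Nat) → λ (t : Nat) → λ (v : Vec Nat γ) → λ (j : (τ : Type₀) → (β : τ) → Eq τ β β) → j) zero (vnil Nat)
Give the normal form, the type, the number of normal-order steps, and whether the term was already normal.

resulting normal form:
  λ (r : Type₀) → λ (u : r) → refl r u
type:
  (r : Type₀) → (u : r) → Eq r u u
normal-order step count: 2
already normal: no
first contracted redex: an elimVec iota-redex


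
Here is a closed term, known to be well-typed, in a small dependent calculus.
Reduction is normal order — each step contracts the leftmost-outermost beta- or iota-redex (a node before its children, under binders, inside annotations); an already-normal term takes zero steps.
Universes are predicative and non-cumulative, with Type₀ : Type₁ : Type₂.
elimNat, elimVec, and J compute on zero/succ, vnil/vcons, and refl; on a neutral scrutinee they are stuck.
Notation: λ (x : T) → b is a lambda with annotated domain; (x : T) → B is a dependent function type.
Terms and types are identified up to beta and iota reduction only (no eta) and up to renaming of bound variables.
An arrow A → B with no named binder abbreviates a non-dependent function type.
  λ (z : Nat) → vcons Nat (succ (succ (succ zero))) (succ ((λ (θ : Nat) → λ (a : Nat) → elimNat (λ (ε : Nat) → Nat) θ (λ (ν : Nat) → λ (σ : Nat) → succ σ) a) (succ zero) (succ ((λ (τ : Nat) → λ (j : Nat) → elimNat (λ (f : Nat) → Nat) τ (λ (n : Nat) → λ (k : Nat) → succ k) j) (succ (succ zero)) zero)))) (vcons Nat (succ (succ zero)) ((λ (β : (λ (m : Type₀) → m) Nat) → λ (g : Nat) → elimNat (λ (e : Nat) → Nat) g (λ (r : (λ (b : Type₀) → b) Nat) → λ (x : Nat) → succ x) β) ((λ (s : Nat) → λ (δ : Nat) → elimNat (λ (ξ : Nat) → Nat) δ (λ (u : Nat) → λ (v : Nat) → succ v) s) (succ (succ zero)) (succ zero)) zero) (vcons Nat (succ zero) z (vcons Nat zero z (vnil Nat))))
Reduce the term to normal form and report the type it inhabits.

normal form:
  λ (z : Nat) → vcons Nat (succ (succ (succ zero))) (succ (succ (succ (succ (succ zero))))) (vcons Nat (succ (succ zero)) (succ (succ (succ zero))) (vcons Nat (succ zero) z (vcons Nat zero z (vnil Nat))))
inferred type:
  Nat → Vec Nat (succ (succ (succ (succ zero))))


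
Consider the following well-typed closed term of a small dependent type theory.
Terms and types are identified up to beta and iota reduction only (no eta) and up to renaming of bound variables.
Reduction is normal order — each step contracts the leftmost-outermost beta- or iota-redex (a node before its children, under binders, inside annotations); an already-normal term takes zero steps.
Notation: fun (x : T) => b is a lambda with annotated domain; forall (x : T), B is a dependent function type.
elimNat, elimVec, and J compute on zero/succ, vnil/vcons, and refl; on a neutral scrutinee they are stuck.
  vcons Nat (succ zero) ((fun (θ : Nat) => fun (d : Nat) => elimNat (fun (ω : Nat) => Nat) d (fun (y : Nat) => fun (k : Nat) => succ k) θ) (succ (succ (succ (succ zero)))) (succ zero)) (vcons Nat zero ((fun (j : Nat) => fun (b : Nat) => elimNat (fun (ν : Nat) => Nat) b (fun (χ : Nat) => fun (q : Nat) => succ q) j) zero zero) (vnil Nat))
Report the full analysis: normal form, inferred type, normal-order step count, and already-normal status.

reduced normal form:
  vcons Nat (succ zero) (succ (succ (succ (succ (succ zero))))) (vcons Nat zero zero (vnil Nat))
type:
  Vec Nat (succ (succ zero))
steps to reach normal form (normal order): 18
started in normal form: no
first redex: a beta-redex


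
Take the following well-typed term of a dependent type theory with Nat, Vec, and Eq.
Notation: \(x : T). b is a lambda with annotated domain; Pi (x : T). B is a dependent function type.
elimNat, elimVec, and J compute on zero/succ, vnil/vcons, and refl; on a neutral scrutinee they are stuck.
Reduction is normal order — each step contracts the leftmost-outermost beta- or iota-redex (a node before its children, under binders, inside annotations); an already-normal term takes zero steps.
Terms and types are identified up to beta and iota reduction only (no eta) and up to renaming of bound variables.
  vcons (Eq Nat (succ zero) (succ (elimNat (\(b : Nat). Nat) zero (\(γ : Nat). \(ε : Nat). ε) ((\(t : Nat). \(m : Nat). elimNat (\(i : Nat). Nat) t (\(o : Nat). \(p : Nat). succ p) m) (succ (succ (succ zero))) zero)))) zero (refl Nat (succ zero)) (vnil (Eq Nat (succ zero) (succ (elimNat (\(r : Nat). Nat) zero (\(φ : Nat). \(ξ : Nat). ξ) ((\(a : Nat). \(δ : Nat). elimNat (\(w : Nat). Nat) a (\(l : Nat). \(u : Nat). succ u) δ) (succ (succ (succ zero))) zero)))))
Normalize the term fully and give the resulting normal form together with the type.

normal form:
  vcons (Eq Nat (succ zero) (succ zero)) zero (refl Nat (succ zero)) (vnil (Eq Nat (succ zero) (succ zero)))
inferred type:
  Vec (Eq Nat (succ zero) (succ zero)) (succ zero)
observation: normalization takes exactly 26 steps under the normal-order strategy.


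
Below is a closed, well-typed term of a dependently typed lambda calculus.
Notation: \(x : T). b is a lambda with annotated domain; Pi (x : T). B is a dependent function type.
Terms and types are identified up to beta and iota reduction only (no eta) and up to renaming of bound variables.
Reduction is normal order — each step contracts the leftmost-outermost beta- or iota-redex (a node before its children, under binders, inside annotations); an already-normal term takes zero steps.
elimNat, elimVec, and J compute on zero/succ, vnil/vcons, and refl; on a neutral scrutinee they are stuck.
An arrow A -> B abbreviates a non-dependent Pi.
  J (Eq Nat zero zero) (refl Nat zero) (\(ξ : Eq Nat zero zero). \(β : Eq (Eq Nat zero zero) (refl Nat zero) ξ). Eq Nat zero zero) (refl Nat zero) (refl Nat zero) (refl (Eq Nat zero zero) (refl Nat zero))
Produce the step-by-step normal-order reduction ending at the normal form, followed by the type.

normal-order reduction:
  J (Eq Nat zero zero) (refl Nat zero) (\(ξ : Eq Nat zero zero). \(β : Eq (Eq Nat zero zero) (refl Nat zero) ξ). Eq Nat zero zero) (refl Nat zero) (refl Nat zero) (refl (Eq Nat zero zero) (refl Nat zero))
  ~> refl Nat zero
type:
  Eq Nat zero zero


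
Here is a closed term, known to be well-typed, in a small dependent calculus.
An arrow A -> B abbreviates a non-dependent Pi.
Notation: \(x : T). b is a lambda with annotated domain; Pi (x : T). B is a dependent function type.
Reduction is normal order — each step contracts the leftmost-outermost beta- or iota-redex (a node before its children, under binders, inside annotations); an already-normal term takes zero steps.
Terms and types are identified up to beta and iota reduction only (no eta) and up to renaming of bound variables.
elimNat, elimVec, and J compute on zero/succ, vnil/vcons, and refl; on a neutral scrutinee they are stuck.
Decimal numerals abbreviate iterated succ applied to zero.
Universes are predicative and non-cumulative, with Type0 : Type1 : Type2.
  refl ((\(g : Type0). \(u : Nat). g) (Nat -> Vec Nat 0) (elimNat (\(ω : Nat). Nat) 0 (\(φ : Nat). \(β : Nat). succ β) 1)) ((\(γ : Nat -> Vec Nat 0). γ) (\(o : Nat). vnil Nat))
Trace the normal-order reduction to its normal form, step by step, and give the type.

normal-order reduction sequence:
  refl ((\(g : Type0). \(u : Nat). g) (Nat -> Vec Nat 0) (elimNat (\(ω : Nat). Nat) 0 (\(φ : Nat). \(β : Nat). succ β) 1)) ((\(γ : Nat -> Vec Nat 0). γ) (\(o : Nat). vnil Nat))
  ~> refl ((\(g : Nat). Nat -> Vec Nat 0) (elimNat (\(u : Nat). Nat) 0 (\(ω : Nat). \(φ : Nat). succ φ) 1)) ((\(β : Nat -> Vec Nat 0). β) (\(γ : Nat). vnil Nat))
  ~> refl (Nat -> Vec Nat 0) ((\(g : Nat -> Vec Nat 0). g) (\(u : Nat). vnil Nat))
  ~> refl (Nat -> Vec Nat 0) (\(g : Nat). vnil Nat)
type:
  Eq (Nat -> Vec Nat 0) (\(g : Nat). vnil Nat) (\(u : Nat). vnil Nat)


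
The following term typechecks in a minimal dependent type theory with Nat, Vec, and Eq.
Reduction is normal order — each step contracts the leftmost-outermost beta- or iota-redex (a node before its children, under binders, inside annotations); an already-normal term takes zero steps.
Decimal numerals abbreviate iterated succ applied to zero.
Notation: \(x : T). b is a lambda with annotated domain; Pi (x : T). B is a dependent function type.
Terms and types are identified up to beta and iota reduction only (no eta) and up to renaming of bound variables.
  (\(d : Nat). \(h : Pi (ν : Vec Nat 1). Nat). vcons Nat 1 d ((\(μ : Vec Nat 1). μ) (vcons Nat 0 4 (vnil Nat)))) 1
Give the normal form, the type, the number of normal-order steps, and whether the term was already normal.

normal form:
  \(d : Pi (h : Vec Nat 1). Nat). vcons Nat 1 1 (vcons Nat 0 4 (vnil Nat))
type:
  Pi (d : Pi (h : Vec Nat 1). Nat). Vec Nat 2
steps to reach normal form (normal order): 2
started in normal form: no
first contracted redex: a beta-redex


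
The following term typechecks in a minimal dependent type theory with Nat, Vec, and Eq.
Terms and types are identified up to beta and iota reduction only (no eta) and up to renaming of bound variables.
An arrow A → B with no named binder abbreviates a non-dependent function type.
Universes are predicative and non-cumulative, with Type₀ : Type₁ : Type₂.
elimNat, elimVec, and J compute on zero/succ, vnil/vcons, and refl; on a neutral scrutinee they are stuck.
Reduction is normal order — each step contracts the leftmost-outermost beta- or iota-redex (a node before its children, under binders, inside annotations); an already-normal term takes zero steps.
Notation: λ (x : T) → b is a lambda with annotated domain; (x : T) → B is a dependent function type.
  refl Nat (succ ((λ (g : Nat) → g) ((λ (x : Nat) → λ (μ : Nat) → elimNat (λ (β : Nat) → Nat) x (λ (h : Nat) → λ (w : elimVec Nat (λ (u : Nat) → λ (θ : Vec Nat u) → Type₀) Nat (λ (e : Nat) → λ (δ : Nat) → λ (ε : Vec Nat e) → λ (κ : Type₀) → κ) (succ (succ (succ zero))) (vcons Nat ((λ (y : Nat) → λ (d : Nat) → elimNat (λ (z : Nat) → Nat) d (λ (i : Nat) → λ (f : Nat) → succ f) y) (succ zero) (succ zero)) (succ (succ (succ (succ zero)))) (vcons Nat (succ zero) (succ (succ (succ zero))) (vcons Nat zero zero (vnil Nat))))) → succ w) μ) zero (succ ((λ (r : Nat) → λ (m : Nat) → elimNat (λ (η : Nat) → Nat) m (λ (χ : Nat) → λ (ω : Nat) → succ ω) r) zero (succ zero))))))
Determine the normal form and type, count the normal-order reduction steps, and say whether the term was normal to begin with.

reduced normal form:
  refl Nat (succ (succ (succ zero)))
type:
  Eq Nat (succ (succ (succ zero))) (succ (succ (succ zero)))
normal-order step count: 29
term was already normal: no
first contracted redex: a beta-redex


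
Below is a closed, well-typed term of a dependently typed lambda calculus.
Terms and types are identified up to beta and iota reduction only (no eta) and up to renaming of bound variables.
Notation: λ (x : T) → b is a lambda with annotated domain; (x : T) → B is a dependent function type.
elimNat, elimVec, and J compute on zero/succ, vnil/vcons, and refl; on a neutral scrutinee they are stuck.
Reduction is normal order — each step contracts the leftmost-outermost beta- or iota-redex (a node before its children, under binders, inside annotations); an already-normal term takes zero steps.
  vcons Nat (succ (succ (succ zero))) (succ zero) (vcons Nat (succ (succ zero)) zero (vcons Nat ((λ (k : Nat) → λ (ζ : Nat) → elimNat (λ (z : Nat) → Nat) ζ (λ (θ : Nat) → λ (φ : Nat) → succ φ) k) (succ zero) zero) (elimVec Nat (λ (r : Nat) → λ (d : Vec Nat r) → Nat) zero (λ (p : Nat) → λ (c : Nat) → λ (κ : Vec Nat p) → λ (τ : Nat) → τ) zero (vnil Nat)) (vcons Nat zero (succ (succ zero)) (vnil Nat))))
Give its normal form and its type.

reduced normal form:
  vcons Nat (succ (succ (succ zero))) (succ zero) (vcons Nat (succ (succ zero)) zero (vcons Nat (succ zero) zero (vcons Nat zero (succ (succ zero)) (vnil Nat))))
inferred type:
  Vec Nat (succ (succ (succ (succ zero))))


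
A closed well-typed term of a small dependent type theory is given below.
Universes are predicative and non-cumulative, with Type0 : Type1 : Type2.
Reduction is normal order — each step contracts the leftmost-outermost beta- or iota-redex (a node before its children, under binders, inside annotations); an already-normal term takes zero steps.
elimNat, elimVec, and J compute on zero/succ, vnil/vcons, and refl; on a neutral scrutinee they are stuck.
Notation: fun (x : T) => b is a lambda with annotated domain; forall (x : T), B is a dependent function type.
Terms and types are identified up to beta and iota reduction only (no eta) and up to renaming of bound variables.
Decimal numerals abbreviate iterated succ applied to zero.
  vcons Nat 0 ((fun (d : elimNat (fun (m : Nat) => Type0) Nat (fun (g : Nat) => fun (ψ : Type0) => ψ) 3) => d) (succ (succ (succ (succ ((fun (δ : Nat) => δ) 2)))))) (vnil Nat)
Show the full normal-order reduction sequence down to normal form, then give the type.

reduction (normal order):
  vcons Nat 0 ((fun (d : elimNat (fun (m : Nat) => Type0) Nat (fun (g : Nat) => fun (ψ : Type0) => ψ) 3) => d) (succ (succ (succ (succ ((fun (δ : Nat) => δ) 2)))))) (vnil Nat)
  ~> vcons Nat 0 (succ (succ (succ (succ ((fun (d : Nat) => d) 2))))) (vnil Nat)
  ~> vcons Nat 0 6 (vnil Nat)
the term's type:
  Vec Nat 1


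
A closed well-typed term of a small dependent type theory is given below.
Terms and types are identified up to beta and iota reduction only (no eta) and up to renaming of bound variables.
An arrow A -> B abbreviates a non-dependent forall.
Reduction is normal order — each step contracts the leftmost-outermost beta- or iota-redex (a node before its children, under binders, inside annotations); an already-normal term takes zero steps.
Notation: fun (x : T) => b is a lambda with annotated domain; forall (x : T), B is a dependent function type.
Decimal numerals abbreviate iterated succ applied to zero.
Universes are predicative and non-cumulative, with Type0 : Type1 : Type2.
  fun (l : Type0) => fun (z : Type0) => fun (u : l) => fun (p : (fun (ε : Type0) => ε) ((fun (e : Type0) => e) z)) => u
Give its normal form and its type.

reduced normal form:
  fun (l : Type0) => fun (z : Type0) => fun (u : l) => fun (p : z) => u
inferred type:
  forall (l : Type0), forall (z : Type0), l -> z -> l


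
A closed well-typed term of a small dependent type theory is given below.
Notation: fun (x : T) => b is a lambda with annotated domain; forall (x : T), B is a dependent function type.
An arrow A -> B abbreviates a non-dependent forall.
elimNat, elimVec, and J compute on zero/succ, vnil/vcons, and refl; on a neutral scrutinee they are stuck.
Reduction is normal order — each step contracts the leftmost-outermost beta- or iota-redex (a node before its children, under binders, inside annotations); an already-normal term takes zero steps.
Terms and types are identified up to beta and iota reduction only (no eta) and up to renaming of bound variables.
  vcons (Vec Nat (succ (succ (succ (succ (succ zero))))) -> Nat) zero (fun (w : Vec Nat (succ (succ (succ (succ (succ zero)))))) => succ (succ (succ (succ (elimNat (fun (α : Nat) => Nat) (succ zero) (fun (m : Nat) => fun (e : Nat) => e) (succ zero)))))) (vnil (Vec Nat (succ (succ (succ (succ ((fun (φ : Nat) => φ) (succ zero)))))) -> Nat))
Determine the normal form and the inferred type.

reduced normal form:
  vcons (Vec Nat (succ (succ (succ (succ (succ zero))))) -> Nat) zero (fun (w : Vec Nat (succ (succ (succ (succ (succ zero)))))) => succ (succ (succ (succ (succ zero))))) (vnil (Vec Nat (succ (succ (succ (succ (succ zero))))) -> Nat))
the term's type:
  Vec (Vec Nat (succ (succ (succ (succ (succ zero))))) -> Nat) (succ zero)
observation: contracting an elimNat iota-redex first, the term normalizes in 5 steps.


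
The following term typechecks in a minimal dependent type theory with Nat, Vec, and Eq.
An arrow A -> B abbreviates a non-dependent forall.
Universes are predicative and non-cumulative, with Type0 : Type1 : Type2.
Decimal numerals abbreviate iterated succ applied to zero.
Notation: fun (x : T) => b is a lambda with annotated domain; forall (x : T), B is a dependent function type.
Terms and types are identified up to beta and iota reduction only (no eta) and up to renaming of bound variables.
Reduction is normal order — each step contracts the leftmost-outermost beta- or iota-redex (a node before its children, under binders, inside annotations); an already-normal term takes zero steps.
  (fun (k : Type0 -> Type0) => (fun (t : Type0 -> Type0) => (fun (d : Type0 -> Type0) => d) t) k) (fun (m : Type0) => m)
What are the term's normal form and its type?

resulting normal form:
  fun (k : Type0) => k
inferred type:
  Type0 -> Type0
observation: 3 normal-order steps normalize the term, beginning with a beta-redex.


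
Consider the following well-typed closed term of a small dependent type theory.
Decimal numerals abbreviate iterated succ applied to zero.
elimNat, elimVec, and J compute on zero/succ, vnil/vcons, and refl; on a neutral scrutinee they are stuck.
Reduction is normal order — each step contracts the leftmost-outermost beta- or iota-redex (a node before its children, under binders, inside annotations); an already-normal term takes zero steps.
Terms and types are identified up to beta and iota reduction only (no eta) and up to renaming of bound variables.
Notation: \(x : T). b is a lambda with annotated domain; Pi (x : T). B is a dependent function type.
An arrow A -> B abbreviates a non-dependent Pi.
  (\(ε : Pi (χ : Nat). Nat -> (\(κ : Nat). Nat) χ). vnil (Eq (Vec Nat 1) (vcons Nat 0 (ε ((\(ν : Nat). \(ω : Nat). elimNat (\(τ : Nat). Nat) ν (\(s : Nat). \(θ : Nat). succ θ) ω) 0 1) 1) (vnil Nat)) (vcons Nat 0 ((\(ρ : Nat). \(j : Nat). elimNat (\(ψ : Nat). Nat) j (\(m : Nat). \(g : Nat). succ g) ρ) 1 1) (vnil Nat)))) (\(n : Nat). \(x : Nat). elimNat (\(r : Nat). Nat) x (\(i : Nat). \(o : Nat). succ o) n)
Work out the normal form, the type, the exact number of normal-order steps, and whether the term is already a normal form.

normal form:
  vnil (Eq (Vec Nat 1) (vcons Nat 0 2 (vnil Nat)) (vcons Nat 0 2 (vnil Nat)))
the term's type:
  Vec (Eq (Vec Nat 1) (vcons Nat 0 2 (vnil Nat)) (vcons Nat 0 2 (vnil Nat))) 0
reduction steps (normal order): 19
started in normal form: no
first contracted redex: a beta-redex


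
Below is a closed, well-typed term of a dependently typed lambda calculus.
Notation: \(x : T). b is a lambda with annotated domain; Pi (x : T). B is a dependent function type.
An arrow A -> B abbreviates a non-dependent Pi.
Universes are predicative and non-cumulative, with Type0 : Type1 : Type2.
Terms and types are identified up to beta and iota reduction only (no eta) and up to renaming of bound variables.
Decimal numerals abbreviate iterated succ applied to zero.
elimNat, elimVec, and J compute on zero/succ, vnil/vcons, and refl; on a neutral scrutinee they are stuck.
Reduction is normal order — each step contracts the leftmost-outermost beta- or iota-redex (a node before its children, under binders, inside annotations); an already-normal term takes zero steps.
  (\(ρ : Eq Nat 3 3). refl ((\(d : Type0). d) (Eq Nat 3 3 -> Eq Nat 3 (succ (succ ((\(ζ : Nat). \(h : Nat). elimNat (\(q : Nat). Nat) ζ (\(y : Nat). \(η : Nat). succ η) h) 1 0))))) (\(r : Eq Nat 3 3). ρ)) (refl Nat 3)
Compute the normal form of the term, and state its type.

normal form:
  refl (Eq Nat 3 3 -> Eq Nat 3 3) (\(ρ : Eq Nat 3 3). refl Nat 3)
type:
  Eq (Eq Nat 3 3 -> Eq Nat 3 3) (\(ρ : Eq Nat 3 3). refl Nat 3) (\(d : Eq Nat 3 3). refl Nat 3)


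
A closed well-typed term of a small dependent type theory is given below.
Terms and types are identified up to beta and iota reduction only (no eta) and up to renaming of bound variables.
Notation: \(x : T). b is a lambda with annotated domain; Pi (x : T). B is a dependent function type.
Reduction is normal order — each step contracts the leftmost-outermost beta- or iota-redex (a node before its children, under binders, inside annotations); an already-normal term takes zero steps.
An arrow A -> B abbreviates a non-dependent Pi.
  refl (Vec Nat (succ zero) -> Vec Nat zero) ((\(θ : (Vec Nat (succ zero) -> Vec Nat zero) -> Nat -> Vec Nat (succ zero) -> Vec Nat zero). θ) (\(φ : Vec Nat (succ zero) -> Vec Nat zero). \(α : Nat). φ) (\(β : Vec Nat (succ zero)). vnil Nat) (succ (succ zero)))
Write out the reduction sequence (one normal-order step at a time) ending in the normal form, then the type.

reduction (normal order):
  refl (Vec Nat (succ zero) -> Vec Nat zero) ((\(θ : (Vec Nat (succ zero) -> Vec Nat zero) -> Nat -> Vec Nat (succ zero) -> Vec Nat zero). θ) (\(φ : Vec Nat (succ zero) -> Vec Nat zero). \(α : Nat). φ) (\(β : Vec Nat (succ zero)). vnil Nat) (succ (succ zero)))
  ~> refl (Vec Nat (succ zero) -> Vec Nat zero) ((\(θ : Vec Nat (succ zero) -> Vec Nat zero). \(φ : Nat). θ) (\(α : Vec Nat (succ zero)). vnil Nat) (succ (succ zero)))
  ~> refl (Vec Nat (succ zero) -> Vec Nat zero) ((\(θ : Nat). \(φ : Vec Nat (succ zero)). vnil Nat) (succ (succ zero)))
  ~> refl (Vec Nat (succ zero) -> Vec Nat zero) (\(θ : Vec Nat (succ zero)). vnil Nat)
type:
  Eq (Vec Nat (succ zero) -> Vec Nat zero) (\(θ : Vec Nat (succ zero)). vnil Nat) (\(φ : Vec Nat (succ zero)). vnil Nat)


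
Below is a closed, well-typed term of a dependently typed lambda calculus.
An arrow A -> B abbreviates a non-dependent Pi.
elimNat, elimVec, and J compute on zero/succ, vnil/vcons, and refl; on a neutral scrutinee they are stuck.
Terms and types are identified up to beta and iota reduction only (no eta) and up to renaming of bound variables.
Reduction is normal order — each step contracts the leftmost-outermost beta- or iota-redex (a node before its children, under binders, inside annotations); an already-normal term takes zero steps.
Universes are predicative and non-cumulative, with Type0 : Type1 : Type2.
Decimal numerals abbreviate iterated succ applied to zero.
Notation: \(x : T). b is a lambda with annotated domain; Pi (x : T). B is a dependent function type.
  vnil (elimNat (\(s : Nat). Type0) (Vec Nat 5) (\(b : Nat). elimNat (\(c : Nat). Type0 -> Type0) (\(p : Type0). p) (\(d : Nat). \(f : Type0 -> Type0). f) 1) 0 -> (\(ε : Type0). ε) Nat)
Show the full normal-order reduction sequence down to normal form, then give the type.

normal-order reduction:
  vnil (elimNat (\(s : Nat). Type0) (Vec Nat 5) (\(b : Nat). elimNat (\(c : Nat). Type0 -> Type0) (\(p : Type0). p) (\(d : Nat). \(f : Type0 -> Type0). f) 1) 0 -> (\(ε : Type0). ε) Nat)
  ~> vnil (Vec Nat 5 -> (\(s : Type0). s) Nat)
  ~> vnil (Vec Nat 5 -> Nat)
inferred type:
  Vec (Vec Nat 5 -> Nat) 0


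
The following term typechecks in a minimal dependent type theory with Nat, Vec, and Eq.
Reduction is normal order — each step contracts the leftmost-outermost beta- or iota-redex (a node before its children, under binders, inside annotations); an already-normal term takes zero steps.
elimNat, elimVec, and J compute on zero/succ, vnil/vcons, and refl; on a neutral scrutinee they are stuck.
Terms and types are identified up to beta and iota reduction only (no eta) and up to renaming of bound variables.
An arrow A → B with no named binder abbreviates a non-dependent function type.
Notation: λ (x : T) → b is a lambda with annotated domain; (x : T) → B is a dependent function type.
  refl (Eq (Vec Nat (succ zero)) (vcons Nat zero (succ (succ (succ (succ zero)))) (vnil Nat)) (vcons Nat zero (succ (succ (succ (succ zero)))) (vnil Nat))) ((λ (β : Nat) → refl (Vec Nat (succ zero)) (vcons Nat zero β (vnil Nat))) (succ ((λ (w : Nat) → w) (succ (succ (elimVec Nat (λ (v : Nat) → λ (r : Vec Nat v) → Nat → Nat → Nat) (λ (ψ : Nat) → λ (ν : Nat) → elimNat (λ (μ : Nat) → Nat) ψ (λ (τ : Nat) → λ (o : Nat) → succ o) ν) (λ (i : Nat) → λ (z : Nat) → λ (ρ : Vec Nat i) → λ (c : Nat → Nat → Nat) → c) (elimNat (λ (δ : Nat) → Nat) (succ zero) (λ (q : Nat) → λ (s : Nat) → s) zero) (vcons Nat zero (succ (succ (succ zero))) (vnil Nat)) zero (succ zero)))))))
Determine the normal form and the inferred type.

reduced normal form:
  refl (Eq (Vec Nat (succ zero)) (vcons Nat zero (succ (succ (succ (succ zero)))) (vnil Nat)) (vcons Nat zero (succ (succ (succ (succ zero)))) (vnil Nat))) (refl (Vec Nat (succ zero)) (vcons Nat zero (succ (succ (succ (succ zero)))) (vnil Nat)))
the term's type:
  Eq (Eq (Vec Nat (succ zero)) (vcons Nat zero (succ (succ (succ (succ zero)))) (vnil Nat)) (vcons Nat zero (succ (succ (succ (succ zero)))) (vnil Nat))) (refl (Vec Nat (succ zero)) (vcons Nat zero (succ (succ (succ (succ zero)))) (vnil Nat))) (refl (Vec Nat (succ zero)) (vcons Nat zero (succ (succ (succ (succ zero)))) (vnil Nat)))


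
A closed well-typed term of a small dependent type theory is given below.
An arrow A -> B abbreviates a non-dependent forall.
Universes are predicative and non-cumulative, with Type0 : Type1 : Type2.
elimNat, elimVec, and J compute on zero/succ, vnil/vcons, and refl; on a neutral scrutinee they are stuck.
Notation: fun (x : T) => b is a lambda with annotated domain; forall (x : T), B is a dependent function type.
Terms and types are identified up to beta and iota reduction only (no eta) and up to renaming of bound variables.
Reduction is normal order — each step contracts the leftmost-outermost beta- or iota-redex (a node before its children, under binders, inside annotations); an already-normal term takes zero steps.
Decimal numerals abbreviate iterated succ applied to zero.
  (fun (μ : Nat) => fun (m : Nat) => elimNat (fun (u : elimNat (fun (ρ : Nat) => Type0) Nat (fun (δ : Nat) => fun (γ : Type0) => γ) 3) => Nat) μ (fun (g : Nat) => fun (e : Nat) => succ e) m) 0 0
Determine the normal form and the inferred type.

resulting normal form:
  0
type:
  Nat
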